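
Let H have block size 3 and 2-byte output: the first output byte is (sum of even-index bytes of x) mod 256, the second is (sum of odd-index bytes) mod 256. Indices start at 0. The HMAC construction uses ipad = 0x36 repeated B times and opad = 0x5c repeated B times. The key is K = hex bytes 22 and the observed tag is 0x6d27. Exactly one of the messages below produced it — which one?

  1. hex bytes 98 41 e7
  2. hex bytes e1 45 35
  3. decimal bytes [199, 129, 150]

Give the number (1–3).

3

Key hex bytes 22 is 1 byte ≤ B = 3; zero-pad to 3 bytes: K' = 22 00 00.
K' ⊕ ipad = 14 36 36; K' ⊕ opad = 7e 5c 5c.
m1: inner = H(14 36 36 98 41 e7) = 8b b5; tag = H(7e 5c 5c 8b b5) = 8fe7
m2: inner = H(14 36 36 e1 45 35) = 8f 4c; tag = H(7e 5c 5c 8f 4c) = 26eb
m3: inner = H(14 36 36 c7 81 96) = cb 93; tag = H(7e 5c 5c cb 93) = 6d27 ← matches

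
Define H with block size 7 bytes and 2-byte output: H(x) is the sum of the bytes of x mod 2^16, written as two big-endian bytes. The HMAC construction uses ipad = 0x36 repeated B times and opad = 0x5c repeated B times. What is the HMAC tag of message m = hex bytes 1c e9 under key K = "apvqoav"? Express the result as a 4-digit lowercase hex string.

Key "apvqoav" = 61 70 76 71 6f 61 76 is exactly B = 7 bytes: K' = 61 70 76 71 6f 61 76.
K' ⊕ ipad = 57 46 40 47 59 57 40.  K' ⊕ opad = 3d 2c 2a 2d 33 3d 2a.
Inner input = (K'⊕ipad) ∥ m = 57 46 40 47 59 57 40 ∥ 1c e9.
Inner hash: sum = 87+70+64+71+89+87+64+28+233 = 793 → 03 19.
Outer input = (K'⊕opad) ∥ inner = 3d 2c 2a 2d 33 3d 2a ∥ 03 19.
Outer hash (tag): sum = 61+44+42+45+51+61+42+3+25 = 374 → 01 76.

0176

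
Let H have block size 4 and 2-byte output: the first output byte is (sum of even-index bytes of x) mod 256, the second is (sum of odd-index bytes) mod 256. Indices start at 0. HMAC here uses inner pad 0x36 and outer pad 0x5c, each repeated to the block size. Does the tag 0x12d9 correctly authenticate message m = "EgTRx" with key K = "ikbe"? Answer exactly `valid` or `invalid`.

invalid

Key "ikbe" = 69 6b 62 65 is exactly B = 4 bytes: K' = 69 6b 62 65.
K' ⊕ ipad = 5f 5d 54 53; K' ⊕ opad = 35 37 3e 39.
Inner hash: even-index sum = 452 mod 256 = 196; odd-index sum = 361 mod 256 = 105 → c4 69.
Outer hash (recomputed tag): even-index sum = 311 mod 256 = 55; odd-index sum = 217 mod 256 = 217 → 37 d9.
Recomputed tag = 37d9; claimed = 12d9 → mismatch.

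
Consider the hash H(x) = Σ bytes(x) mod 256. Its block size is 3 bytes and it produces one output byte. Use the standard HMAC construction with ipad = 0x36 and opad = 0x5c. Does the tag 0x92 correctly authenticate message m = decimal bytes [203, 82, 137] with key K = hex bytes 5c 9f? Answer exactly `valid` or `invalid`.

invalid

Key hex bytes 5c 9f is 2 bytes ≤ B = 3; zero-pad to 3 bytes: K' = 5c 9f 00.
K' ⊕ ipad = 6a a9 36; K' ⊕ opad = 00 c3 5c.
Inner hash: sum = 106+169+54+203+82+137 = 751; mod 256 = 239 → ef.
Outer hash (recomputed tag): sum = 0+195+92+239 = 526; mod 256 = 14 → 0e.
Recomputed tag = 0e; claimed = 92 → mismatch.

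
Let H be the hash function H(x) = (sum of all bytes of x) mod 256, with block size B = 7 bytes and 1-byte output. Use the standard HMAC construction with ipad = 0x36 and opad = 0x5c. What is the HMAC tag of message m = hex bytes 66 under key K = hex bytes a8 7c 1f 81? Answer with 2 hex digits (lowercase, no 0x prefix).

Key hex bytes a8 7c 1f 81 is 4 bytes ≤ B = 7; zero-pad to 7 bytes: K' = a8 7c 1f 81 00 00 00.
K' ⊕ ipad = 9e 4a 29 b7 36 36 36.  K' ⊕ opad = f4 20 43 dd 5c 5c 5c.
Inner input = (K'⊕ipad) ∥ m = 9e 4a 29 b7 36 36 36 ∥ 66.
Inner hash: sum = 158+74+41+183+54+54+54+102 = 720; mod 256 = 208 → d0.
Outer input = (K'⊕opad) ∥ inner = f4 20 43 dd 5c 5c 5c ∥ d0.
Outer hash (tag): sum = 244+32+67+221+92+92+92+208 = 1048; mod 256 = 24 → 18.

18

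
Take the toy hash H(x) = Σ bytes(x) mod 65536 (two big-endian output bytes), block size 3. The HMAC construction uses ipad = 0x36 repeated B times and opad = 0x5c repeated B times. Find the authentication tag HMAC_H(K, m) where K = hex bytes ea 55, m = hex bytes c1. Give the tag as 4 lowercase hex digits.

0153

Key hex bytes ea 55 is 2 bytes ≤ B = 3; zero-pad to 3 bytes: K' = ea 55 00.
K' ⊕ ipad = dc 63 36.  K' ⊕ opad = b6 09 5c.
Inner input = (K'⊕ipad) ∥ m = dc 63 36 ∥ c1.
Inner hash: sum = 220+99+54+193 = 566 → 02 36.
Outer input = (K'⊕opad) ∥ inner = b6 09 5c ∥ 02 36.
Outer hash (tag): sum = 182+9+92+2+54 = 339 → 01 53.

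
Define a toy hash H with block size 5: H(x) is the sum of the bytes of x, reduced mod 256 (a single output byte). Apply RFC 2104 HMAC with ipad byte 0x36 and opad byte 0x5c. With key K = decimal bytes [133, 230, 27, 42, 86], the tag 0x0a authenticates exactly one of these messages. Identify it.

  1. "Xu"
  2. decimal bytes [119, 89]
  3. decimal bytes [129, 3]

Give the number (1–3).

Key decimal bytes [133, 230, 27, 42, 86] = 85 e6 1b 2a 56 is exactly B = 5 bytes: K' = 85 e6 1b 2a 56.
K' ⊕ ipad = b3 d0 2d 1c 60; K' ⊕ opad = d9 ba 47 76 0a.
m1: inner = H(b3 d0 2d 1c 60 58 75) = f9; tag = H(d9 ba 47 76 0a f9) = 53
m2: inner = H(b3 d0 2d 1c 60 77 59) = fc; tag = H(d9 ba 47 76 0a fc) = 56
m3: inner = H(b3 d0 2d 1c 60 81 03) = b0; tag = H(d9 ba 47 76 0a b0) = 0a ← matches

3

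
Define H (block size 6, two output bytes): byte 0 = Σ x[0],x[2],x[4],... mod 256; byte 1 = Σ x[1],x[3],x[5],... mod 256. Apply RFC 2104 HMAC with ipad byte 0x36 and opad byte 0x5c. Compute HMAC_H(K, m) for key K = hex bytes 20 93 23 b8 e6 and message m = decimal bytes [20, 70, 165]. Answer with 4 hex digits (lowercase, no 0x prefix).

Key hex bytes 20 93 23 b8 e6 is 5 bytes ≤ B = 6; zero-pad to 6 bytes: K' = 20 93 23 b8 e6 00.
K' ⊕ ipad = 16 a5 15 8e d0 36.  K' ⊕ opad = 7c cf 7f e4 ba 5c.
Inner input = (K'⊕ipad) ∥ m = 16 a5 15 8e d0 36 ∥ 14 46 a5.
Inner hash: even-index sum = 436 mod 256 = 180; odd-index sum = 431 mod 256 = 175 → b4 af.
Outer input = (K'⊕opad) ∥ inner = 7c cf 7f e4 ba 5c ∥ b4 af.
Outer hash (tag): even-index sum = 617 mod 256 = 105; odd-index sum = 702 mod 256 = 190 → 69 be.

69be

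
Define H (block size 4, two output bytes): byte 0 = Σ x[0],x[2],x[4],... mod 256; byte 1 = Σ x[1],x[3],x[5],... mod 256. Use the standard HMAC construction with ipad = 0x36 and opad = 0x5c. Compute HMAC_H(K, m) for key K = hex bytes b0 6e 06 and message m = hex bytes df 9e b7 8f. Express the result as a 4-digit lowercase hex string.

Key hex bytes b0 6e 06 is 3 bytes ≤ B = 4; zero-pad to 4 bytes: K' = b0 6e 06 00.
K' ⊕ ipad = 86 58 30 36.  K' ⊕ opad = ec 32 5a 5c.
Inner input = (K'⊕ipad) ∥ m = 86 58 30 36 ∥ df 9e b7 8f.
Inner hash: even-index sum = 588 mod 256 = 76; odd-index sum = 443 mod 256 = 187 → 4c bb.
Outer input = (K'⊕opad) ∥ inner = ec 32 5a 5c ∥ 4c bb.
Outer hash (tag): even-index sum = 402 mod 256 = 146; odd-index sum = 329 mod 256 = 73 → 92 49.

9249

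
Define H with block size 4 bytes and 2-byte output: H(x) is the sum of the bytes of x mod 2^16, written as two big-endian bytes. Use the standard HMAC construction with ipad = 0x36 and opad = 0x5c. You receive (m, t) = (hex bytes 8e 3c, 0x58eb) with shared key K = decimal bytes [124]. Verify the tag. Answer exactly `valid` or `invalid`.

Key decimal bytes [124] = 7c is 1 byte ≤ B = 4; zero-pad to 4 bytes: K' = 7c 00 00 00.
K' ⊕ ipad = 4a 36 36 36; K' ⊕ opad = 20 5c 5c 5c.
Inner hash: sum = 74+54+54+54+142+60 = 438 → 01 b6.
Outer hash (recomputed tag): sum = 32+92+92+92+1+182 = 491 → 01 eb.
Recomputed tag = 01eb; claimed = 58eb → mismatch.

invalid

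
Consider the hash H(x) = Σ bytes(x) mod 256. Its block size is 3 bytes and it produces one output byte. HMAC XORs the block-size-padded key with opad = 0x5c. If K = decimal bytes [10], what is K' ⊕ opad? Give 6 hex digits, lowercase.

565c5c

Key decimal bytes [10] = 0a is 1 byte ≤ B = 3; zero-pad to 3 bytes: K' = 0a 00 00.
XOR each byte with 0x5c: 0a⊕5c=56, 00⊕5c=5c, 00⊕5c=5c.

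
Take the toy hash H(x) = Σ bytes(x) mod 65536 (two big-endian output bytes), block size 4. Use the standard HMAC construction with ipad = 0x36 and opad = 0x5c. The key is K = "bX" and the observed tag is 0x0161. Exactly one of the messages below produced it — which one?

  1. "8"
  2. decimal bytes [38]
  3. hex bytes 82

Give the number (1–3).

1

Key "bX" = 62 58 is 2 bytes ≤ B = 4; zero-pad to 4 bytes: K' = 62 58 00 00.
K' ⊕ ipad = 54 6e 36 36; K' ⊕ opad = 3e 04 5c 5c.
m1: inner = H(54 6e 36 36 38) = 01 66; tag = H(3e 04 5c 5c 01 66) = 0161 ← matches
m2: inner = H(54 6e 36 36 26) = 01 54; tag = H(3e 04 5c 5c 01 54) = 014f
m3: inner = H(54 6e 36 36 82) = 01 b0; tag = H(3e 04 5c 5c 01 b0) = 01ab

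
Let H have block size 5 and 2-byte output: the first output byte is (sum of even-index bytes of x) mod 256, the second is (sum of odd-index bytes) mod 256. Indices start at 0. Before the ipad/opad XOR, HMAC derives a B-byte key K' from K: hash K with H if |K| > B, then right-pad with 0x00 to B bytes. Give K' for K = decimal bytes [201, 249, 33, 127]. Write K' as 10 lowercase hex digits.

c9f9217f00

Key decimal bytes [201, 249, 33, 127] = c9 f9 21 7f is 4 bytes ≤ B = 5; zero-pad to 5 bytes: K' = c9 f9 21 7f 00.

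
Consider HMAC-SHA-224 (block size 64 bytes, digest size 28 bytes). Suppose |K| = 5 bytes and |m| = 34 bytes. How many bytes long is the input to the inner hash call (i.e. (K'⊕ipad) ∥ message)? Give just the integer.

98

Key is 5 ≤ 64 bytes, zero-padded: |K'| = 64.
Inner input = (K'⊕ipad) ∥ m → 64 + 34 = 98 bytes.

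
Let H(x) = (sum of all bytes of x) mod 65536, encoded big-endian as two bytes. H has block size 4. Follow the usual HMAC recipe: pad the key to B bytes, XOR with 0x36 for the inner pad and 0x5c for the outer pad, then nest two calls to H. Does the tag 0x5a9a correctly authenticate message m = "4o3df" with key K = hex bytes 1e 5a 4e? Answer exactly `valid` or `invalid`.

Key hex bytes 1e 5a 4e is 3 bytes ≤ B = 4; zero-pad to 4 bytes: K' = 1e 5a 4e 00.
K' ⊕ ipad = 28 6c 78 36; K' ⊕ opad = 42 06 12 5c.
Inner hash: sum = 40+108+120+54+52+111+51+100+102 = 738 → 02 e2.
Outer hash (recomputed tag): sum = 66+6+18+92+2+226 = 410 → 01 9a.
Recomputed tag = 019a; claimed = 5a9a → mismatch.

invalid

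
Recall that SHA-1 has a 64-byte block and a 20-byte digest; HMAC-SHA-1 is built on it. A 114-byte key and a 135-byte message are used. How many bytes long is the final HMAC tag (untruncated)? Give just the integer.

20

The tag is one SHA-1 digest: 20 bytes.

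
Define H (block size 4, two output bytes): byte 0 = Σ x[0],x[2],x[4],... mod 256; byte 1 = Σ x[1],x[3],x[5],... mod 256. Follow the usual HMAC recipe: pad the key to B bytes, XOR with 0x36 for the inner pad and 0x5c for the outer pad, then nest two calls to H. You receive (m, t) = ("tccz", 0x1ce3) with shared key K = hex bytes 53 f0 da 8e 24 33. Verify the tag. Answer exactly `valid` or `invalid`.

Key hex bytes 53 f0 da 8e 24 33 is 6 bytes > B = 4, so hash it first: H(key) = 51 b1, then zero-pad to 4 bytes: K' = 51 b1 00 00.
K' ⊕ ipad = 67 87 36 36; K' ⊕ opad = 0d ed 5c 5c.
Inner hash: even-index sum = 372 mod 256 = 116; odd-index sum = 410 mod 256 = 154 → 74 9a.
Outer hash (recomputed tag): even-index sum = 221 mod 256 = 221; odd-index sum = 483 mod 256 = 227 → dd e3.
Recomputed tag = dde3; claimed = 1ce3 → mismatch.

invalid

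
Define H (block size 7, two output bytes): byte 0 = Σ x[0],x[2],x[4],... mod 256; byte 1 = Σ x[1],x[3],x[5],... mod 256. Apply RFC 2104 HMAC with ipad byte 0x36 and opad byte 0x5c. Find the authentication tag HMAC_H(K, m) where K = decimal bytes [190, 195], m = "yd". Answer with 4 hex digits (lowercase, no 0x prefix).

d0e5

Key decimal bytes [190, 195] = be c3 is 2 bytes ≤ B = 7; zero-pad to 7 bytes: K' = be c3 00 00 00 00 00.
K' ⊕ ipad = 88 f5 36 36 36 36 36.  K' ⊕ opad = e2 9f 5c 5c 5c 5c 5c.
Inner input = (K'⊕ipad) ∥ m = 88 f5 36 36 36 36 36 ∥ 79 64.
Inner hash: even-index sum = 398 mod 256 = 142; odd-index sum = 474 mod 256 = 218 → 8e da.
Outer input = (K'⊕opad) ∥ inner = e2 9f 5c 5c 5c 5c 5c ∥ 8e da.
Outer hash (tag): even-index sum = 720 mod 256 = 208; odd-index sum = 485 mod 256 = 229 → d0 e5.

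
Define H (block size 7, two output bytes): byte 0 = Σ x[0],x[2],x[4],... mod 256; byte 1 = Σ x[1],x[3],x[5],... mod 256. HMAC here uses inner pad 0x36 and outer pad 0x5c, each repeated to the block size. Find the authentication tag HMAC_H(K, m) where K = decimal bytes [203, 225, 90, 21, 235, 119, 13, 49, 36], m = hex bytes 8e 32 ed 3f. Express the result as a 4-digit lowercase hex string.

c004

Key decimal bytes [203, 225, 90, 21, 235, 119, 13, 49, 36] = cb e1 5a 15 eb 77 0d 31 24 is 9 bytes > B = 7, so hash it first: H(key) = 41 9e, then zero-pad to 7 bytes: K' = 41 9e 00 00 00 00 00.
K' ⊕ ipad = 77 a8 36 36 36 36 36.  K' ⊕ opad = 1d c2 5c 5c 5c 5c 5c.
Inner input = (K'⊕ipad) ∥ m = 77 a8 36 36 36 36 36 ∥ 8e 32 ed 3f.
Inner hash: even-index sum = 394 mod 256 = 138; odd-index sum = 655 mod 256 = 143 → 8a 8f.
Outer input = (K'⊕opad) ∥ inner = 1d c2 5c 5c 5c 5c 5c ∥ 8a 8f.
Outer hash (tag): even-index sum = 448 mod 256 = 192; odd-index sum = 516 mod 256 = 4 → c0 04.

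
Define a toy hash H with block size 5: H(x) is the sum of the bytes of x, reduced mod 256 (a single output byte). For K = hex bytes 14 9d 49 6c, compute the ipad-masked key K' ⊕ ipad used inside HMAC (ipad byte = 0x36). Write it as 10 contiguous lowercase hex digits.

22ab7f5a36

Key hex bytes 14 9d 49 6c is 4 bytes ≤ B = 5; zero-pad to 5 bytes: K' = 14 9d 49 6c 00.
XOR each byte with 0x36: 14⊕36=22, 9d⊕36=ab, 49⊕36=7f, 6c⊕36=5a, 00⊕36=36.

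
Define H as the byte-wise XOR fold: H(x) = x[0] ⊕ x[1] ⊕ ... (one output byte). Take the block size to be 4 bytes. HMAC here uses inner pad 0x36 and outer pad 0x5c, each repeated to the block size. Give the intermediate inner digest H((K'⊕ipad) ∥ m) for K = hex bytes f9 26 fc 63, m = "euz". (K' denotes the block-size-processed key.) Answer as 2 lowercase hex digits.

2a

Key hex bytes f9 26 fc 63 is exactly B = 4 bytes: K' = f9 26 fc 63.
K' ⊕ ipad = cf 10 ca 55.
Inner input = cf 10 ca 55 ∥ 65 75 7a.
Inner hash: XOR cf⊕10⊕ca⊕55⊕65⊕75⊕7a = 2a.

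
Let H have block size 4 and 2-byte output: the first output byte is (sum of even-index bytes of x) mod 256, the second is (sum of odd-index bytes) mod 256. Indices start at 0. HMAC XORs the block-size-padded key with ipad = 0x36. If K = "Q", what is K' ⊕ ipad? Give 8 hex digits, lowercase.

Key "Q" = 51 is 1 byte ≤ B = 4; zero-pad to 4 bytes: K' = 51 00 00 00.
XOR each byte with 0x36: 51⊕36=67, 00⊕36=36, 00⊕36=36, 00⊕36=36.

67363636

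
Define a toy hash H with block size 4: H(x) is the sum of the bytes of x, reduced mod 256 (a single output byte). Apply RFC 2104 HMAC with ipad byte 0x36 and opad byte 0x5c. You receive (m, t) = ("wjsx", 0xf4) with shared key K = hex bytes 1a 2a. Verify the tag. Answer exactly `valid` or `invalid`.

valid

Key hex bytes 1a 2a is 2 bytes ≤ B = 4; zero-pad to 4 bytes: K' = 1a 2a 00 00.
K' ⊕ ipad = 2c 1c 36 36; K' ⊕ opad = 46 76 5c 5c.
Inner hash: sum = 44+28+54+54+119+106+115+120 = 640; mod 256 = 128 → 80.
Outer hash (recomputed tag): sum = 70+118+92+92+128 = 500; mod 256 = 244 → f4.
Recomputed tag = f4; claimed = f4 → match.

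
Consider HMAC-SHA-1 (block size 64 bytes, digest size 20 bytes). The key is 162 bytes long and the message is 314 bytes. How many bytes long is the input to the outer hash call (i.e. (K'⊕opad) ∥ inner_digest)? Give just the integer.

Key is 162 > 64 bytes, so it is hashed to 20 bytes then zero-padded to 64: |K'| = 64.
Outer input = (K'⊕opad) ∥ H(inner) → 64 + 20 = 84 bytes.

84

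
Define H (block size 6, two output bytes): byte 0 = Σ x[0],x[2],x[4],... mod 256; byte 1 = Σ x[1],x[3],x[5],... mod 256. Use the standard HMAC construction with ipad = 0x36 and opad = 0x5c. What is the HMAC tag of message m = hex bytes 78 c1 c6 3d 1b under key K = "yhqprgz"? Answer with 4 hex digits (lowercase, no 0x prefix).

Key "yhqprgz" = 79 68 71 70 72 67 7a is 7 bytes > B = 6, so hash it first: H(key) = d6 3f, then zero-pad to 6 bytes: K' = d6 3f 00 00 00 00.
K' ⊕ ipad = e0 09 36 36 36 36.  K' ⊕ opad = 8a 63 5c 5c 5c 5c.
Inner input = (K'⊕ipad) ∥ m = e0 09 36 36 36 36 ∥ 78 c1 c6 3d 1b.
Inner hash: even-index sum = 677 mod 256 = 165; odd-index sum = 371 mod 256 = 115 → a5 73.
Outer input = (K'⊕opad) ∥ inner = 8a 63 5c 5c 5c 5c ∥ a5 73.
Outer hash (tag): even-index sum = 487 mod 256 = 231; odd-index sum = 398 mod 256 = 142 → e7 8e.

e78e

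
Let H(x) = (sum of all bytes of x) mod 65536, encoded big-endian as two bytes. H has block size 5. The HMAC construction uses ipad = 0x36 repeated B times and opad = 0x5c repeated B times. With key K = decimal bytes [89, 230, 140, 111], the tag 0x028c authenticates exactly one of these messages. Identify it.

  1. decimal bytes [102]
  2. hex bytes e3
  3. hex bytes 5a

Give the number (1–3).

2

Key decimal bytes [89, 230, 140, 111] = 59 e6 8c 6f is 4 bytes ≤ B = 5; zero-pad to 5 bytes: K' = 59 e6 8c 6f 00.
K' ⊕ ipad = 6f d0 ba 59 36; K' ⊕ opad = 05 ba d0 33 5c.
m1: inner = H(6f d0 ba 59 36 66) = 02 ee; tag = H(05 ba d0 33 5c 02 ee) = 030e
m2: inner = H(6f d0 ba 59 36 e3) = 03 6b; tag = H(05 ba d0 33 5c 03 6b) = 028c ← matches
m3: inner = H(6f d0 ba 59 36 5a) = 02 e2; tag = H(05 ba d0 33 5c 02 e2) = 0302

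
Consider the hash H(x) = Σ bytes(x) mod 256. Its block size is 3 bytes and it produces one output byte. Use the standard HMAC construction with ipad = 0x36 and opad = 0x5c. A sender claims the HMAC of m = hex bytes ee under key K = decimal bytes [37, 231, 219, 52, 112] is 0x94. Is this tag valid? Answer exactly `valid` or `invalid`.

Key decimal bytes [37, 231, 219, 52, 112] = 25 e7 db 34 70 is 5 bytes > B = 3, so hash it first: H(key) = 8b, then zero-pad to 3 bytes: K' = 8b 00 00.
K' ⊕ ipad = bd 36 36; K' ⊕ opad = d7 5c 5c.
Inner hash: sum = 189+54+54+238 = 535; mod 256 = 23 → 17.
Outer hash (recomputed tag): sum = 215+92+92+23 = 422; mod 256 = 166 → a6.
Recomputed tag = a6; claimed = 94 → mismatch.

invalid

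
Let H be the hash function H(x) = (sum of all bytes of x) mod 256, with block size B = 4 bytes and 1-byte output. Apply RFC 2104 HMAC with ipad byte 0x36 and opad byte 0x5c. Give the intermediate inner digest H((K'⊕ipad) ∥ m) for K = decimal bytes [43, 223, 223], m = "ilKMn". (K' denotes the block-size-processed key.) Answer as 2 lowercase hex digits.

Key decimal bytes [43, 223, 223] = 2b df df is 3 bytes ≤ B = 4; zero-pad to 4 bytes: K' = 2b df df 00.
K' ⊕ ipad = 1d e9 e9 36.
Inner input = 1d e9 e9 36 ∥ 69 6c 4b 4d 6e.
Inner hash: sum = 29+233+233+54+105+108+75+77+110 = 1024; mod 256 = 0 → 00.

00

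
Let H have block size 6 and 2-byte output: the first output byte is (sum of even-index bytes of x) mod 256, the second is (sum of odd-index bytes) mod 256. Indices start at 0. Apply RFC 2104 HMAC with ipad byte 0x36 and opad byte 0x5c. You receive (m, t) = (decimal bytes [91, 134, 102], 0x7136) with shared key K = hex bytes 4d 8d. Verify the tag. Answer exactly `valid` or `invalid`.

valid

Key hex bytes 4d 8d is 2 bytes ≤ B = 6; zero-pad to 6 bytes: K' = 4d 8d 00 00 00 00.
K' ⊕ ipad = 7b bb 36 36 36 36; K' ⊕ opad = 11 d1 5c 5c 5c 5c.
Inner hash: even-index sum = 424 mod 256 = 168; odd-index sum = 429 mod 256 = 173 → a8 ad.
Outer hash (recomputed tag): even-index sum = 369 mod 256 = 113; odd-index sum = 566 mod 256 = 54 → 71 36.
Recomputed tag = 7136; claimed = 7136 → match.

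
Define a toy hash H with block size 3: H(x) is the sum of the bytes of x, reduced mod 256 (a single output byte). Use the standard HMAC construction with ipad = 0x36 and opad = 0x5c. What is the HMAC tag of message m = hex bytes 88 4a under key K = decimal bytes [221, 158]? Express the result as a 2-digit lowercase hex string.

3a

Key decimal bytes [221, 158] = dd 9e is 2 bytes ≤ B = 3; zero-pad to 3 bytes: K' = dd 9e 00.
K' ⊕ ipad = eb a8 36.  K' ⊕ opad = 81 c2 5c.
Inner input = (K'⊕ipad) ∥ m = eb a8 36 ∥ 88 4a.
Inner hash: sum = 235+168+54+136+74 = 667; mod 256 = 155 → 9b.
Outer input = (K'⊕opad) ∥ inner = 81 c2 5c ∥ 9b.
Outer hash (tag): sum = 129+194+92+155 = 570; mod 256 = 58 → 3a.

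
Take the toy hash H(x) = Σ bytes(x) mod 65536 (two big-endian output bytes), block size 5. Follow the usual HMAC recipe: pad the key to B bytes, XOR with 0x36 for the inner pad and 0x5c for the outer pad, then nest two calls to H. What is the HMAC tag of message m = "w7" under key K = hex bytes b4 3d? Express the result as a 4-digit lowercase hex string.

033b

Key hex bytes b4 3d is 2 bytes ≤ B = 5; zero-pad to 5 bytes: K' = b4 3d 00 00 00.
K' ⊕ ipad = 82 0b 36 36 36.  K' ⊕ opad = e8 61 5c 5c 5c.
Inner input = (K'⊕ipad) ∥ m = 82 0b 36 36 36 ∥ 77 37.
Inner hash: sum = 130+11+54+54+54+119+55 = 477 → 01 dd.
Outer input = (K'⊕opad) ∥ inner = e8 61 5c 5c 5c ∥ 01 dd.
Outer hash (tag): sum = 232+97+92+92+92+1+221 = 827 → 03 3b.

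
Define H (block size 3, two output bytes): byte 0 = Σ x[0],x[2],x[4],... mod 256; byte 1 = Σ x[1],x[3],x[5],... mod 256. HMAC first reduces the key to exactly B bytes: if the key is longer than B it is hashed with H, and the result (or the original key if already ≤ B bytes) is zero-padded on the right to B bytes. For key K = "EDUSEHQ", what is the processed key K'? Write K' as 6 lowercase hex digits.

30df00

|K| = 7 > B = 3, so first hash the key.
H(K): even-index sum = 304 mod 256 = 48; odd-index sum = 223 mod 256 = 223 → 30 df.
Zero-pad H(K) = 30 df to 3 bytes: K' = 30 df 00.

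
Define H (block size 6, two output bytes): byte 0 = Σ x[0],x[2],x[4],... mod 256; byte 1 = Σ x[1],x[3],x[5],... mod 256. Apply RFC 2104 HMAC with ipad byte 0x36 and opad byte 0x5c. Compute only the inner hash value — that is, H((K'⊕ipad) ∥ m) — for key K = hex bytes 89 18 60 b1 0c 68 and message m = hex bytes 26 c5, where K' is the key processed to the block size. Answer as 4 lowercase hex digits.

75d8

Key hex bytes 89 18 60 b1 0c 68 is exactly B = 6 bytes: K' = 89 18 60 b1 0c 68.
K' ⊕ ipad = bf 2e 56 87 3a 5e.
Inner input = bf 2e 56 87 3a 5e ∥ 26 c5.
Inner hash: even-index sum = 373 mod 256 = 117; odd-index sum = 472 mod 256 = 216 → 75 d8.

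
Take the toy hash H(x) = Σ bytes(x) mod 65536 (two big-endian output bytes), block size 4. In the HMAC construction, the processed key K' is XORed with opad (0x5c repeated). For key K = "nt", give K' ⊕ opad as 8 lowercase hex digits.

Key "nt" = 6e 74 is 2 bytes ≤ B = 4; zero-pad to 4 bytes: K' = 6e 74 00 00.
XOR each byte with 0x5c: 6e⊕5c=32, 74⊕5c=28, 00⊕5c=5c, 00⊕5c=5c.

32285c5c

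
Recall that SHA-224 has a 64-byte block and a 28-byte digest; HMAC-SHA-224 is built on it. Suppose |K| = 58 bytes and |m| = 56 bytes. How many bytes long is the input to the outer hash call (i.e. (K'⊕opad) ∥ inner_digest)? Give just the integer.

Key is 58 ≤ 64 bytes, zero-padded: |K'| = 64.
Outer input = (K'⊕opad) ∥ H(inner) → 64 + 28 = 92 bytes.

92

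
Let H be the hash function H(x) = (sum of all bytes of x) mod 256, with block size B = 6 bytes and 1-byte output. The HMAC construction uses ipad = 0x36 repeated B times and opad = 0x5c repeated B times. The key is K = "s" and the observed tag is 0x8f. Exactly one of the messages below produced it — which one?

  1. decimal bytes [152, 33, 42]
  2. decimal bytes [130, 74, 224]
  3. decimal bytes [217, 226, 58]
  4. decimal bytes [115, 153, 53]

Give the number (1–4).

4

Key "s" = 73 is 1 byte ≤ B = 6; zero-pad to 6 bytes: K' = 73 00 00 00 00 00.
K' ⊕ ipad = 45 36 36 36 36 36; K' ⊕ opad = 2f 5c 5c 5c 5c 5c.
m1: inner = H(45 36 36 36 36 36 98 21 2a) = 36; tag = H(2f 5c 5c 5c 5c 5c 36) = 31
m2: inner = H(45 36 36 36 36 36 82 4a e0) = ff; tag = H(2f 5c 5c 5c 5c 5c ff) = fa
m3: inner = H(45 36 36 36 36 36 d9 e2 3a) = 48; tag = H(2f 5c 5c 5c 5c 5c 48) = 43
m4: inner = H(45 36 36 36 36 36 73 99 35) = 94; tag = H(2f 5c 5c 5c 5c 5c 94) = 8f ← matches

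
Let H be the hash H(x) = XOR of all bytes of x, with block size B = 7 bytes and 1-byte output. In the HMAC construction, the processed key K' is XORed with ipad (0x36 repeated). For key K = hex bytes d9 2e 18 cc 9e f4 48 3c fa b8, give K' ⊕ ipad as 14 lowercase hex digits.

49363636363636

Key hex bytes d9 2e 18 cc 9e f4 48 3c fa b8 is 10 bytes > B = 7, so hash it first: H(key) = 7f, then zero-pad to 7 bytes: K' = 7f 00 00 00 00 00 00.
XOR each byte with 0x36: 7f⊕36=49, 00⊕36=36, 00⊕36=36, 00⊕36=36, 00⊕36=36, 00⊕36=36, 00⊕36=36.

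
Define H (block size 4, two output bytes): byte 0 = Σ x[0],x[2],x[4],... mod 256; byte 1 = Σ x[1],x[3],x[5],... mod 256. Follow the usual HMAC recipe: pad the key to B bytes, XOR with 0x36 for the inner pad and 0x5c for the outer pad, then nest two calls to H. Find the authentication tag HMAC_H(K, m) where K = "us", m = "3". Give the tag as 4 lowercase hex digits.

3106

Key "us" = 75 73 is 2 bytes ≤ B = 4; zero-pad to 4 bytes: K' = 75 73 00 00.
K' ⊕ ipad = 43 45 36 36.  K' ⊕ opad = 29 2f 5c 5c.
Inner input = (K'⊕ipad) ∥ m = 43 45 36 36 ∥ 33.
Inner hash: even-index sum = 172 mod 256 = 172; odd-index sum = 123 mod 256 = 123 → ac 7b.
Outer input = (K'⊕opad) ∥ inner = 29 2f 5c 5c ∥ ac 7b.
Outer hash (tag): even-index sum = 305 mod 256 = 49; odd-index sum = 262 mod 256 = 6 → 31 06.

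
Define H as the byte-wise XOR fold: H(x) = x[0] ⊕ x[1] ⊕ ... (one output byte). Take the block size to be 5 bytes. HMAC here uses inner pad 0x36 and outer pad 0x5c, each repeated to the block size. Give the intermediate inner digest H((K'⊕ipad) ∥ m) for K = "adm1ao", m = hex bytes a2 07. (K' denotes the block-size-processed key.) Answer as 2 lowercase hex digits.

c4

Key "adm1ao" = 61 64 6d 31 61 6f is 6 bytes > B = 5, so hash it first: H(key) = 57, then zero-pad to 5 bytes: K' = 57 00 00 00 00.
K' ⊕ ipad = 61 36 36 36 36.
Inner input = 61 36 36 36 36 ∥ a2 07.
Inner hash: XOR 61⊕36⊕36⊕36⊕36⊕a2⊕07 = c4.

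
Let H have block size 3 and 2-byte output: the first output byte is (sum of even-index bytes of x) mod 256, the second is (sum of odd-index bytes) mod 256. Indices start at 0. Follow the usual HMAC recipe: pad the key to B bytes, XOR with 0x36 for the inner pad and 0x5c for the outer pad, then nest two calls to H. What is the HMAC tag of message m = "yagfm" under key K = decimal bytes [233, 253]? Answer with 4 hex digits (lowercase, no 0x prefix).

Key decimal bytes [233, 253] = e9 fd is 2 bytes ≤ B = 3; zero-pad to 3 bytes: K' = e9 fd 00.
K' ⊕ ipad = df cb 36.  K' ⊕ opad = b5 a1 5c.
Inner input = (K'⊕ipad) ∥ m = df cb 36 ∥ 79 61 67 66 6d.
Inner hash: even-index sum = 476 mod 256 = 220; odd-index sum = 536 mod 256 = 24 → dc 18.
Outer input = (K'⊕opad) ∥ inner = b5 a1 5c ∥ dc 18.
Outer hash (tag): even-index sum = 297 mod 256 = 41; odd-index sum = 381 mod 256 = 125 → 29 7d.

297d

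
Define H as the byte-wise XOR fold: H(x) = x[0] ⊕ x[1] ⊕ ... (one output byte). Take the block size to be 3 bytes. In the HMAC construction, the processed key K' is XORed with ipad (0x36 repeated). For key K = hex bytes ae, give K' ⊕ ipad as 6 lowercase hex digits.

983636

Key hex bytes ae is 1 byte ≤ B = 3; zero-pad to 3 bytes: K' = ae 00 00.
XOR each byte with 0x36: ae⊕36=98, 00⊕36=36, 00⊕36=36.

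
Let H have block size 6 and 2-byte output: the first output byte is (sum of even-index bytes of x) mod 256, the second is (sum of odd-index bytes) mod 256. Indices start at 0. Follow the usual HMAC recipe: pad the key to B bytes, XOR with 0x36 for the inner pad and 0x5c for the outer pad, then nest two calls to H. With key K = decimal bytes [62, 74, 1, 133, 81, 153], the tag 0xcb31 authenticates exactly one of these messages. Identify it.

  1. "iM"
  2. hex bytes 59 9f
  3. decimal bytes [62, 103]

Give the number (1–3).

2

Key decimal bytes [62, 74, 1, 133, 81, 153] = 3e 4a 01 85 51 99 is exactly B = 6 bytes: K' = 3e 4a 01 85 51 99.
K' ⊕ ipad = 08 7c 37 b3 67 af; K' ⊕ opad = 62 16 5d d9 0d c5.
m1: inner = H(08 7c 37 b3 67 af 69 4d) = 0f 2b; tag = H(62 16 5d d9 0d c5 0f 2b) = dbdf
m2: inner = H(08 7c 37 b3 67 af 59 9f) = ff 7d; tag = H(62 16 5d d9 0d c5 ff 7d) = cb31 ← matches
m3: inner = H(08 7c 37 b3 67 af 3e 67) = e4 45; tag = H(62 16 5d d9 0d c5 e4 45) = b0f9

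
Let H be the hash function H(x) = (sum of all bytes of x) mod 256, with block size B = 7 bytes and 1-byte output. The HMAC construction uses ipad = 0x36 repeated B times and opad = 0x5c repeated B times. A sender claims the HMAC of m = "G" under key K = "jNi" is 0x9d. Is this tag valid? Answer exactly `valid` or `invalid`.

invalid

Key "jNi" = 6a 4e 69 is 3 bytes ≤ B = 7; zero-pad to 7 bytes: K' = 6a 4e 69 00 00 00 00.
K' ⊕ ipad = 5c 78 5f 36 36 36 36; K' ⊕ opad = 36 12 35 5c 5c 5c 5c.
Inner hash: sum = 92+120+95+54+54+54+54+71 = 594; mod 256 = 82 → 52.
Outer hash (recomputed tag): sum = 54+18+53+92+92+92+92+82 = 575; mod 256 = 63 → 3f.
Recomputed tag = 3f; claimed = 9d → mismatch.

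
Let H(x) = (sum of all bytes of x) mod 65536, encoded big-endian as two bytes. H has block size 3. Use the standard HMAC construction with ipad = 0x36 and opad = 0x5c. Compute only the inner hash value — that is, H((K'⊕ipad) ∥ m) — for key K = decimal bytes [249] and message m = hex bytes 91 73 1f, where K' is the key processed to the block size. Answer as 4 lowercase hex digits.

Key decimal bytes [249] = f9 is 1 byte ≤ B = 3; zero-pad to 3 bytes: K' = f9 00 00.
K' ⊕ ipad = cf 36 36.
Inner input = cf 36 36 ∥ 91 73 1f.
Inner hash: sum = 207+54+54+145+115+31 = 606 → 02 5e.

025e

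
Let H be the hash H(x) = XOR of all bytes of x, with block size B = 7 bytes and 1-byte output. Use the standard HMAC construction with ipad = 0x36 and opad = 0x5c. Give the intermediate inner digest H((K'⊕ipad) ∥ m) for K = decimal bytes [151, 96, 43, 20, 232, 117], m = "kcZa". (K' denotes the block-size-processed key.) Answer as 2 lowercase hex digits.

50

Key decimal bytes [151, 96, 43, 20, 232, 117] = 97 60 2b 14 e8 75 is 6 bytes ≤ B = 7; zero-pad to 7 bytes: K' = 97 60 2b 14 e8 75 00.
K' ⊕ ipad = a1 56 1d 22 de 43 36.
Inner input = a1 56 1d 22 de 43 36 ∥ 6b 63 5a 61.
Inner hash: XOR a1⊕56⊕1d⊕22⊕de⊕43⊕36⊕6b⊕63⊕5a⊕61 = 50.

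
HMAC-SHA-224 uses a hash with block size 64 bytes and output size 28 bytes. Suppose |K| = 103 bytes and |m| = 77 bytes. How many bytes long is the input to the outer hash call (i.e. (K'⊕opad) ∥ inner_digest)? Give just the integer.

Key is 103 > 64 bytes, so it is hashed to 28 bytes then zero-padded to 64: |K'| = 64.
Outer input = (K'⊕opad) ∥ H(inner) → 64 + 28 = 92 bytes.

92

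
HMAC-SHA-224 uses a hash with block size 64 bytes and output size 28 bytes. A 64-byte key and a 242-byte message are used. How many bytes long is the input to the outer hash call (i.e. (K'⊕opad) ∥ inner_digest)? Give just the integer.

92

Key is 64 ≤ 64 bytes, zero-padded: |K'| = 64.
Outer input = (K'⊕opad) ∥ H(inner) → 64 + 28 = 92 bytes.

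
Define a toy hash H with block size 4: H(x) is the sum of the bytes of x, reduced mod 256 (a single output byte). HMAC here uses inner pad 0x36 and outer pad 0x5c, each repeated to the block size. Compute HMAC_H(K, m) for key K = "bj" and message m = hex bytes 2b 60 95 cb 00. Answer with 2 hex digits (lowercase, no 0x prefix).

33

Key "bj" = 62 6a is 2 bytes ≤ B = 4; zero-pad to 4 bytes: K' = 62 6a 00 00.
K' ⊕ ipad = 54 5c 36 36.  K' ⊕ opad = 3e 36 5c 5c.
Inner input = (K'⊕ipad) ∥ m = 54 5c 36 36 ∥ 2b 60 95 cb 00.
Inner hash: sum = 84+92+54+54+43+96+149+203+0 = 775; mod 256 = 7 → 07.
Outer input = (K'⊕opad) ∥ inner = 3e 36 5c 5c ∥ 07.
Outer hash (tag): sum = 62+54+92+92+7 = 307; mod 256 = 51 → 33.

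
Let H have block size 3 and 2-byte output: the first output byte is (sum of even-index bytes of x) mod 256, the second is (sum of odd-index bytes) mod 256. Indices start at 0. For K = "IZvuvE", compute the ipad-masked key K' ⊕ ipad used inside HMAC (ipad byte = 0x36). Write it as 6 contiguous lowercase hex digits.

032236

Key "IZvuvE" = 49 5a 76 75 76 45 is 6 bytes > B = 3, so hash it first: H(key) = 35 14, then zero-pad to 3 bytes: K' = 35 14 00.
XOR each byte with 0x36: 35⊕36=03, 14⊕36=22, 00⊕36=36.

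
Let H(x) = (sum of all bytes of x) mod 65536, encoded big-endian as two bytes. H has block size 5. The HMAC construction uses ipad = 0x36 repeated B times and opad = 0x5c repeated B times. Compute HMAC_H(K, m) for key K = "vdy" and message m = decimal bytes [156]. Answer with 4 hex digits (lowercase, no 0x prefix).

0229

Key "vdy" = 76 64 79 is 3 bytes ≤ B = 5; zero-pad to 5 bytes: K' = 76 64 79 00 00.
K' ⊕ ipad = 40 52 4f 36 36.  K' ⊕ opad = 2a 38 25 5c 5c.
Inner input = (K'⊕ipad) ∥ m = 40 52 4f 36 36 ∥ 9c.
Inner hash: sum = 64+82+79+54+54+156 = 489 → 01 e9.
Outer input = (K'⊕opad) ∥ inner = 2a 38 25 5c 5c ∥ 01 e9.
Outer hash (tag): sum = 42+56+37+92+92+1+233 = 553 → 02 29.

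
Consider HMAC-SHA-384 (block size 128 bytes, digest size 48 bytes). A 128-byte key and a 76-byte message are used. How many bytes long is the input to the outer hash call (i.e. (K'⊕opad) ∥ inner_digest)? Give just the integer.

176

Key is 128 ≤ 128 bytes, zero-padded: |K'| = 128.
Outer input = (K'⊕opad) ∥ H(inner) → 128 + 48 = 176 bytes.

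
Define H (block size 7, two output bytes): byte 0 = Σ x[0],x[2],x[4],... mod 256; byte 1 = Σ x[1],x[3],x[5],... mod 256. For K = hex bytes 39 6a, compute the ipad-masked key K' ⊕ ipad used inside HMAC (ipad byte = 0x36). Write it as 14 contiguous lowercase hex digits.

Key hex bytes 39 6a is 2 bytes ≤ B = 7; zero-pad to 7 bytes: K' = 39 6a 00 00 00 00 00.
XOR each byte with 0x36: 39⊕36=0f, 6a⊕36=5c, 00⊕36=36, 00⊕36=36, 00⊕36=36, 00⊕36=36, 00⊕36=36.

0f5c3636363636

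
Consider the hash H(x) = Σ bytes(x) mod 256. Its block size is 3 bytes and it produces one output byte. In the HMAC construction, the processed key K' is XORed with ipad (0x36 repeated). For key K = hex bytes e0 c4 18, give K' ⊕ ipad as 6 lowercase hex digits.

Key hex bytes e0 c4 18 is exactly B = 3 bytes: K' = e0 c4 18.
XOR each byte with 0x36: e0⊕36=d6, c4⊕36=f2, 18⊕36=2e.

d6f22e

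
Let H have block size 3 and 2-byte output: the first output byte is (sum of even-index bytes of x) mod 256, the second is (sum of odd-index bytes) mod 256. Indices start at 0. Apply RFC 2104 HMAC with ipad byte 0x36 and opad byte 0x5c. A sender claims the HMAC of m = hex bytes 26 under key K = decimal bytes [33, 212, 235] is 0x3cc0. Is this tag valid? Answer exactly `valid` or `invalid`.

Key decimal bytes [33, 212, 235] = 21 d4 eb is exactly B = 3 bytes: K' = 21 d4 eb.
K' ⊕ ipad = 17 e2 dd; K' ⊕ opad = 7d 88 b7.
Inner hash: even-index sum = 244 mod 256 = 244; odd-index sum = 264 mod 256 = 8 → f4 08.
Outer hash (recomputed tag): even-index sum = 316 mod 256 = 60; odd-index sum = 380 mod 256 = 124 → 3c 7c.
Recomputed tag = 3c7c; claimed = 3cc0 → mismatch.

invalid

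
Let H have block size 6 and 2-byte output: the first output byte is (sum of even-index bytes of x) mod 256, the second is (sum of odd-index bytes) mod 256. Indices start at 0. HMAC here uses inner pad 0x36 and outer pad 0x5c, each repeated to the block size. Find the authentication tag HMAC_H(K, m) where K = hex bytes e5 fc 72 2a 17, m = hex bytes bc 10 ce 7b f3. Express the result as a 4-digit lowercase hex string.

Key hex bytes e5 fc 72 2a 17 is 5 bytes ≤ B = 6; zero-pad to 6 bytes: K' = e5 fc 72 2a 17 00.
K' ⊕ ipad = d3 ca 44 1c 21 36.  K' ⊕ opad = b9 a0 2e 76 4b 5c.
Inner input = (K'⊕ipad) ∥ m = d3 ca 44 1c 21 36 ∥ bc 10 ce 7b f3.
Inner hash: even-index sum = 949 mod 256 = 181; odd-index sum = 423 mod 256 = 167 → b5 a7.
Outer input = (K'⊕opad) ∥ inner = b9 a0 2e 76 4b 5c ∥ b5 a7.
Outer hash (tag): even-index sum = 487 mod 256 = 231; odd-index sum = 537 mod 256 = 25 → e7 19.

e719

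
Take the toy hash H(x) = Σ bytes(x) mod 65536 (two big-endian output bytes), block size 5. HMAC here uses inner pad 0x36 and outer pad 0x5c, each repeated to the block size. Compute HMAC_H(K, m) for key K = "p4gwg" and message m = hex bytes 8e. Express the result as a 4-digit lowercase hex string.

Key "p4gwg" = 70 34 67 77 67 is exactly B = 5 bytes: K' = 70 34 67 77 67.
K' ⊕ ipad = 46 02 51 41 51.  K' ⊕ opad = 2c 68 3b 2b 3b.
Inner input = (K'⊕ipad) ∥ m = 46 02 51 41 51 ∥ 8e.
Inner hash: sum = 70+2+81+65+81+142 = 441 → 01 b9.
Outer input = (K'⊕opad) ∥ inner = 2c 68 3b 2b 3b ∥ 01 b9.
Outer hash (tag): sum = 44+104+59+43+59+1+185 = 495 → 01 ef.

01ef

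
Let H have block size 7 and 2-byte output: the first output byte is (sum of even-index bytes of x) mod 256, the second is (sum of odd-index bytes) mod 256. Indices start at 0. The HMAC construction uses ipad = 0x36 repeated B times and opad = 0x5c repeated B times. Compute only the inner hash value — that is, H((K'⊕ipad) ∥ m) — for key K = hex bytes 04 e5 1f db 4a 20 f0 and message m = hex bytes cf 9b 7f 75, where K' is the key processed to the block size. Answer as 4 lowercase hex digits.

ad24

Key hex bytes 04 e5 1f db 4a 20 f0 is exactly B = 7 bytes: K' = 04 e5 1f db 4a 20 f0.
K' ⊕ ipad = 32 d3 29 ed 7c 16 c6.
Inner input = 32 d3 29 ed 7c 16 c6 ∥ cf 9b 7f 75.
Inner hash: even-index sum = 685 mod 256 = 173; odd-index sum = 804 mod 256 = 36 → ad 24.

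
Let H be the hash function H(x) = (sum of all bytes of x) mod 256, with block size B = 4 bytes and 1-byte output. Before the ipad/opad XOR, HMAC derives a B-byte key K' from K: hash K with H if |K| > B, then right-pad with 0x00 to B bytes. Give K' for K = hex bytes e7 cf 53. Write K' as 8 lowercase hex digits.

e7cf5300

Key hex bytes e7 cf 53 is 3 bytes ≤ B = 4; zero-pad to 4 bytes: K' = e7 cf 53 00.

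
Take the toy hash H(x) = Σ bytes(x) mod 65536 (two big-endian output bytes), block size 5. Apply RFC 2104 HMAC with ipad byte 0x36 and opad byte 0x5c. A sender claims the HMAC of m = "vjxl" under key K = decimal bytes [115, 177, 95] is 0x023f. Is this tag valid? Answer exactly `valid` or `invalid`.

Key decimal bytes [115, 177, 95] = 73 b1 5f is 3 bytes ≤ B = 5; zero-pad to 5 bytes: K' = 73 b1 5f 00 00.
K' ⊕ ipad = 45 87 69 36 36; K' ⊕ opad = 2f ed 03 5c 5c.
Inner hash: sum = 69+135+105+54+54+118+106+120+108 = 869 → 03 65.
Outer hash (recomputed tag): sum = 47+237+3+92+92+3+101 = 575 → 02 3f.
Recomputed tag = 023f; claimed = 023f → match.

valid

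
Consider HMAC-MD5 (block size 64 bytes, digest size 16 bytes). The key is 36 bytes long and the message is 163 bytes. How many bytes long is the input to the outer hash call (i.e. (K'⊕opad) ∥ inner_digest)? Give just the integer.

Key is 36 ≤ 64 bytes, zero-padded: |K'| = 64.
Outer input = (K'⊕opad) ∥ H(inner) → 64 + 16 = 80 bytes.

80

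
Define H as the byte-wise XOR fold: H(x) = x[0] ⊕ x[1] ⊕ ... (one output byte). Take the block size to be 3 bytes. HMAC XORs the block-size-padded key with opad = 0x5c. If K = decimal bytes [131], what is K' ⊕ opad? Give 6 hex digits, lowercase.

Key decimal bytes [131] = 83 is 1 byte ≤ B = 3; zero-pad to 3 bytes: K' = 83 00 00.
XOR each byte with 0x5c: 83⊕5c=df, 00⊕5c=5c, 00⊕5c=5c.

df5c5c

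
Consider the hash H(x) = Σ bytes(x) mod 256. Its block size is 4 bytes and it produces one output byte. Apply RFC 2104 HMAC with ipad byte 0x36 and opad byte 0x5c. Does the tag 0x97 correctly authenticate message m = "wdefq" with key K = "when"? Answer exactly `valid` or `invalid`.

invalid

Key "when" = 77 68 65 6e is exactly B = 4 bytes: K' = 77 68 65 6e.
K' ⊕ ipad = 41 5e 53 58; K' ⊕ opad = 2b 34 39 32.
Inner hash: sum = 65+94+83+88+119+100+101+102+113 = 865; mod 256 = 97 → 61.
Outer hash (recomputed tag): sum = 43+52+57+50+97 = 299; mod 256 = 43 → 2b.
Recomputed tag = 2b; claimed = 97 → mismatch.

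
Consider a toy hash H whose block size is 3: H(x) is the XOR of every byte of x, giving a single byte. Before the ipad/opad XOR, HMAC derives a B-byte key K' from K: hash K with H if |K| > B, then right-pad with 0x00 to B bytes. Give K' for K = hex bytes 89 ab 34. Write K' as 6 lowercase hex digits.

Key hex bytes 89 ab 34 is exactly B = 3 bytes: K' = 89 ab 34.

89ab34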